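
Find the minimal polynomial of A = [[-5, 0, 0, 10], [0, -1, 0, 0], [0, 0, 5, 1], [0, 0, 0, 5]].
m_A(x) = (x - 5)^2(x + 1)(x + 5)

The characteristic polynomial factors as (x - 5)^2(x + 1)(x + 5). The minimal polynomial is ∏(x - λ)^{k_λ} where k_λ is the size of the largest Jordan block at λ.

For λ = -5: rank(A + 5I) = 3, and the largest Jordan block has size 1 (the smallest k with rank((A + 5I)^k) = rank((A + 5I)^(k+1))).
For λ = -1: rank(A + I) = 3, and the largest Jordan block has size 1 (the smallest k with rank((A + I)^k) = rank((A + I)^(k+1))).
For λ = 5: rank(A - 5I) = 3, and the largest Jordan block has size 2 (the smallest k with rank((A - 5I)^k) = rank((A - 5I)^(k+1))).

So m_A(x) = (x - 5)^2(x + 1)(x + 5).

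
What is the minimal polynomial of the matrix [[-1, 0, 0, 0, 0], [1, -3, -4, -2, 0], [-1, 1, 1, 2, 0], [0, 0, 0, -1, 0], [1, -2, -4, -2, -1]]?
m_A(x) = (x + 1)^3

The characteristic polynomial factors as (x + 1)^5. The minimal polynomial is ∏(x - λ)^{k_λ} where k_λ is the size of the largest Jordan block at λ.

For λ = -1: rank(A + I) = 2, and the largest Jordan block has size 3 (the smallest k with rank((A + I)^k) = rank((A + I)^(k+1))).

So m_A(x) = (x + 1)^3.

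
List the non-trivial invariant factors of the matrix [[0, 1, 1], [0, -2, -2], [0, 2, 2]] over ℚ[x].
x, x^2

The Jordan structure of A has elementary divisors x^2, x. Arranging the block sizes at each eigenvalue in decreasing order and taking row products gives the invariant factors.

Invariant factors (smallest first, each dividing the next): x, x^2.

Check: the last factor x^2 is the minimal polynomial, and the product x^3 is the characteristic polynomial.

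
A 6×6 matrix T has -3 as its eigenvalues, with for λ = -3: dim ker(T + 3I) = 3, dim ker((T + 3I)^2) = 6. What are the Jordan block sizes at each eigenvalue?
Jordan blocks: (-3, 2), (-3, 2), (-3, 2)

λ = -3: successive nullity increments [3, 3] count blocks of size ≥ k; block sizes are [2, 2, 2].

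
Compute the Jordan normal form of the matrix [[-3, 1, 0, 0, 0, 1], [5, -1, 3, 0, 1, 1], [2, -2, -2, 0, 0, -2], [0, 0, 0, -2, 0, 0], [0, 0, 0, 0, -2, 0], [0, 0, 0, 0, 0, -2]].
J = [[-2, 1, 0, 0, 0, 0], [0, -2, 1, 0, 0, 0], [0, 0, -2, 0, 0, 0], [0, 0, 0, -2, 0, 0], [0, 0, 0, 0, -2, 0], [0, 0, 0, 0, 0, -2]]

The characteristic polynomial is det(xI - A) = (x + 2)^6, so the eigenvalues are -2 (algebraic multiplicity 6).

For λ = -2: rank(A + 2I) = 2, rank((A + 2I)^2) = 1, rank((A + 2I)^3) = 0. The eigenspace has dimension 6 - 2 = 4, so there are 4 Jordan blocks; the rank sequence gives block sizes [3, 1, 1, 1].

Assembling the blocks gives the Jordan form J above.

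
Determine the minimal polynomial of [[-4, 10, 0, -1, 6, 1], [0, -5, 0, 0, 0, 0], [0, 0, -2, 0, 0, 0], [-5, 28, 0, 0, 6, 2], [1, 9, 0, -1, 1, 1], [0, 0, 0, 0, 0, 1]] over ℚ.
The characteristic polynomial factors as (x - 1)^3(x + 2)(x + 5)^2. The minimal polynomial is ∏(x - λ)^{k_λ} where k_λ is the size of the largest Jordan block at λ.

For λ = -5: rank(A + 5I) = 5, and the largest Jordan block has size 2 (the smallest k with rank((A + 5I)^k) = rank((A + 5I)^(k+1))).
For λ = -2: rank(A + 2I) = 5, and the largest Jordan block has size 1 (the smallest k with rank((A + 2I)^k) = rank((A + 2I)^(k+1))).
For λ = 1: rank(A - I) = 5, and the largest Jordan block has size 3 (the smallest k with rank((A - I)^k) = rank((A - I)^(k+1))).

So m_A(x) = (x - 1)^3(x + 2)(x + 5)^2.

m_A(x) = (x - 1)^3(x + 2)(x + 5)^2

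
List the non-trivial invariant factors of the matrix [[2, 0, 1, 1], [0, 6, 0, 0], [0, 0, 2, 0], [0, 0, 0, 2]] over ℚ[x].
The Jordan structure of A has elementary divisors (x - 2)^2, (x - 2), (x - 6). Arranging the block sizes at each eigenvalue in decreasing order and taking row products gives the invariant factors.

Invariant factors (smallest first, each dividing the next): x - 2, (x - 6)(x - 2)^2.

Check: the last factor (x - 6)(x - 2)^2 is the minimal polynomial, and the product (x - 6)(x - 2)^3 is the characteristic polynomial.

x - 2, (x - 6)(x - 2)^2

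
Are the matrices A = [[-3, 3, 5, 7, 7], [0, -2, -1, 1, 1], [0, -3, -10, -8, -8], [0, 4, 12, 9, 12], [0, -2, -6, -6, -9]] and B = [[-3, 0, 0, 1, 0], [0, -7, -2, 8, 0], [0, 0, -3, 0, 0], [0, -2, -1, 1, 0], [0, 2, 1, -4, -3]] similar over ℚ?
Yes.

Two matrices over a field are similar if and only if they have the same invariant factors.

Both A and B have characteristic polynomial (x + 3)^5 and minimal polynomial (x + 3)^3. Computing further, both have invariant factors x + 3, x + 3, (x + 3)^3. Hence A and B are similar.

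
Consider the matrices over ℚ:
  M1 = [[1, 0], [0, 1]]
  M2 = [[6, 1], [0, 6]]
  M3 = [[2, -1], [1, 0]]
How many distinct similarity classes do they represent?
3 classes: {M1}, {M2}, {M3}

Characteristic polynomials: χ_{M1} = (x - 1)^2, χ_{M2} = (x - 6)^2, χ_{M3} = (x - 1)^2.

{M1}: invariant factors x - 1, x - 1.

{M2}: invariant factors (x - 6)^2.

{M3}: invariant factors (x - 1)^2.

Matrices are similar if and only if their invariant-factor lists agree; the partition into similarity classes is {M1}, {M2}, {M3}.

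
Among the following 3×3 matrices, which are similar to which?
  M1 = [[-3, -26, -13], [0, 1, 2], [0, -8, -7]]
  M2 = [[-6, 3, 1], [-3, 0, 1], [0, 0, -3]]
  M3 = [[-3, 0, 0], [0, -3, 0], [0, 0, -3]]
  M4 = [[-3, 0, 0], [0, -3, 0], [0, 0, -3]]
2 classes: {M1, M2}, {M3, M4}

Characteristic polynomials: χ_{M1} = (x + 3)^3, χ_{M2} = (x + 3)^3, χ_{M3} = (x + 3)^3, χ_{M4} = (x + 3)^3.

{M1, M2}: invariant factors x + 3, (x + 3)^2.

{M3, M4}: invariant factors x + 3, x + 3, x + 3.

Matrices are similar if and only if their invariant-factor lists agree; the partition into similarity classes is {M1, M2}, {M3, M4}.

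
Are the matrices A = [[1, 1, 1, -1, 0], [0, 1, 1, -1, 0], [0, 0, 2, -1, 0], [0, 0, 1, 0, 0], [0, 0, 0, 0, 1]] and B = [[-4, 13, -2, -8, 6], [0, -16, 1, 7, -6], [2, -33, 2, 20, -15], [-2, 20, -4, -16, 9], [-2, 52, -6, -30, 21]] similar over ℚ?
trace(A) = 5 but trace(B) = -13. The trace is a similarity invariant, so A and B are not similar.

No.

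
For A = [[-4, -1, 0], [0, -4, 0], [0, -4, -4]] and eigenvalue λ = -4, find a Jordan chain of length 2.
We seek v_1 ∈ ker((A + 4I)^2) \ ker(A + 4I), then set v_{i+1} = (A + 4I) v_i.

One such chain is v_1 = [[0, 1, 1]]^T, v_2 = [[-1, 0, -4]]^T. Check: (A + 4I) v_2 = [[0, 0, 0]]^T = 0.

v_1 = [[0, 1, 1]]^T, v_2 = [[-1, 0, -4]]^T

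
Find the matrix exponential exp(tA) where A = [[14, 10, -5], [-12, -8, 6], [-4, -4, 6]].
A has Jordan form J = [[4, 1, 0], [0, 4, 0], [0, 0, 4]] with A = PJP^{-1}, so e^{tA} = P e^{tJ} P^{-1}.

For a Jordan block J_k(λ), e^{tJ_k(λ)} = e^{λt} · (I + tN + t^2 N^2/2! + ... + t^{k-1} N^{k-1}/(k-1)!) where N is the nilpotent superdiagonal part.

Assembling the blocks and conjugating back gives the entries of e^{tA} as shown above.

e^{tA} = [[(10*t + 1)*e^{4*t}, 10*t*e^{4*t}, -5*t*e^{4*t}], [-12*t*e^{4*t}, (1 - 12*t)*e^{4*t}, 6*t*e^{4*t}], [-4*t*e^{4*t}, -4*t*e^{4*t}, (2*t + 1)*e^{4*t}]]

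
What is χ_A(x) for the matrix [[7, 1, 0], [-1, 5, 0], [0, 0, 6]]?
χ_A(x) = (x - 6)^3

xI - A = [[x - 7, -1, 0], [1, x - 5, 0], [0, 0, x - 6]].

Expanding det(xI - A) along the first row:
det(xI - A) = + (x - 7)·det([[x - 5, 0], [0, x - 6]]) - (-1)·det([[1, 0], [0, x - 6]]) + (0)·det([[1, x - 5], [0, 0]]).

Evaluating gives χ_A(x) = x^3 - 18x^2 + 108x - 216 = (x - 6)^3.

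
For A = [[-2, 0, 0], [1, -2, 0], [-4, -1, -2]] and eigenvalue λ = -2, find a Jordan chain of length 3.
v_1 = [[-1, -1, 3]]^T, v_2 = [[0, -1, 5]]^T, v_3 = [[0, 0, 1]]^T

We seek v_1 ∈ ker((A + 2I)^3) \ ker((A + 2I)^2), then set v_{i+1} = (A + 2I) v_i.

One such chain is v_1 = [[-1, -1, 3]]^T, v_2 = [[0, -1, 5]]^T, v_3 = [[0, 0, 1]]^T. Check: (A + 2I) v_3 = [[0, 0, 0]]^T = 0.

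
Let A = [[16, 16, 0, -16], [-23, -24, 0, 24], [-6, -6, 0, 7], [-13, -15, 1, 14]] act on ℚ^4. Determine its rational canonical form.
R = [[0, 0, 0, -16], [1, 0, 0, 24], [0, 1, 0, -17], [0, 0, 1, 6]]

The invariant factors of A (the non-unit diagonal entries of the Smith normal form of xI - A over ℚ[x]) are (x^2 - 3x + 4)^2, each dividing the next. The characteristic polynomial is their product, (x^2 - 3x + 4)^2.

The rational canonical form is the block-diagonal matrix of companion matrices C(f_i):
R = [[0, 0, 0, -16], [1, 0, 0, 24], [0, 1, 0, -17], [0, 0, 1, 6]].

Note the characteristic polynomial does not split into linear factors over ℚ, so A has no Jordan form over ℚ; the rational canonical form exists over any field.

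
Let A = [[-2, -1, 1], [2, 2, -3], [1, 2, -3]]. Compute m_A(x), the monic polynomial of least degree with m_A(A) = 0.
The characteristic polynomial factors as (x + 1)^3. The minimal polynomial is ∏(x - λ)^{k_λ} where k_λ is the size of the largest Jordan block at λ.

For λ = -1: rank(A + I) = 2, and the largest Jordan block has size 3 (the smallest k with rank((A + I)^k) = rank((A + I)^(k+1))).

So m_A(x) = (x + 1)^3.

m_A(x) = (x + 1)^3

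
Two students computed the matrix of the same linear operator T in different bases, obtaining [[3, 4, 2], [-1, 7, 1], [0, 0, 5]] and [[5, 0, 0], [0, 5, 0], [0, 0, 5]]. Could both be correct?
Both have characteristic polynomial (x - 5)^3, but the minimal polynomial of A is (x - 5)^2 while the minimal polynomial of B is x - 5. The minimal polynomial is a similarity invariant, so A and B are not similar.

No.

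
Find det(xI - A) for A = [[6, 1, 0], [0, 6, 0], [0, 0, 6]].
χ_A(x) = (x - 6)^3

xI - A = [[x - 6, -1, 0], [0, x - 6, 0], [0, 0, x - 6]].

Expanding det(xI - A) along the first row:
det(xI - A) = + (x - 6)·det([[x - 6, 0], [0, x - 6]]) - (-1)·det([[0, 0], [0, x - 6]]) + (0)·det([[0, x - 6], [0, 0]]).

Evaluating gives χ_A(x) = x^3 - 18x^2 + 108x - 216 = (x - 6)^3.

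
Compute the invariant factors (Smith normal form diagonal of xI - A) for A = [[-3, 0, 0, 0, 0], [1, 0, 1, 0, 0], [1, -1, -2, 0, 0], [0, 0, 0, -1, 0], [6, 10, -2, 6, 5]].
The Jordan structure of A has elementary divisors (x + 3), (x + 1)^2, (x + 1), (x - 5). Arranging the block sizes at each eigenvalue in decreasing order and taking row products gives the invariant factors.

Invariant factors (smallest first, each dividing the next): x + 1, (x - 5)(x + 1)^2(x + 3).

Check: the last factor (x - 5)(x + 1)^2(x + 3) is the minimal polynomial, and the product (x - 5)(x + 1)^3(x + 3) is the characteristic polynomial.

x + 1, (x - 5)(x + 1)^2(x + 3)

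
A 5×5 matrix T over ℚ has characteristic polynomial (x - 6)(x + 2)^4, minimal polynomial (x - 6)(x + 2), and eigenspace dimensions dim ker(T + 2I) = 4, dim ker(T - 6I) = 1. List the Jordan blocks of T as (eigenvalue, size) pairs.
λ = -2: algebraic multiplicity 4 (exponent in χ_T), largest block size 1 (exponent in m_T), 4 blocks (geometric multiplicity). These force block sizes [1, 1, 1, 1].
λ = 6: algebraic multiplicity 1 (exponent in χ_T), largest block size 1 (exponent in m_T), 1 block (geometric multiplicity). This forces block sizes [1].

Jordan blocks: (-2, 1), (-2, 1), (-2, 1), (-2, 1), (6, 1)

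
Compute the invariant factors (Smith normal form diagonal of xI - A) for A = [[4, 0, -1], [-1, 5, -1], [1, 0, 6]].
x - 5, (x - 5)^2

The Jordan structure of A has elementary divisors (x - 5)^2, (x - 5). Arranging the block sizes at each eigenvalue in decreasing order and taking row products gives the invariant factors.

Invariant factors (smallest first, each dividing the next): x - 5, (x - 5)^2.

Check: the last factor (x - 5)^2 is the minimal polynomial, and the product (x - 5)^3 is the characteristic polynomial.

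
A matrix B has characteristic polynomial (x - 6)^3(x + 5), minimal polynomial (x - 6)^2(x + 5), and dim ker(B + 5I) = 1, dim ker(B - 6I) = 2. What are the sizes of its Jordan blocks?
λ = -5: algebraic multiplicity 1 (exponent in χ_B), largest block size 1 (exponent in m_B), 1 block (geometric multiplicity). This forces block sizes [1].
λ = 6: algebraic multiplicity 3 (exponent in χ_B), largest block size 2 (exponent in m_B), 2 blocks (geometric multiplicity). These force block sizes [2, 1].

Jordan blocks: (-5, 1), (6, 2), (6, 1)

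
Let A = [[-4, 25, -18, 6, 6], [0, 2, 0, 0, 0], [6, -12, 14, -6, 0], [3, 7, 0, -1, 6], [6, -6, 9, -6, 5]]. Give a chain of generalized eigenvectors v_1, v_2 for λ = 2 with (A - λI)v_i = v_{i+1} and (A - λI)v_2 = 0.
We seek v_1 ∈ ker((A - 2I)^2) \ ker(A - 2I), then set v_{i+1} = (A - 2I) v_i.

One such chain is v_1 = [[1, 1, 2, 3, 0]]^T, v_2 = [[1, 0, 0, 1, 0]]^T. Check: (A - 2I) v_2 = [[0, 0, 0, 0, 0]]^T = 0.

v_1 = [[1, 1, 2, 3, 0]]^T, v_2 = [[1, 0, 0, 1, 0]]^T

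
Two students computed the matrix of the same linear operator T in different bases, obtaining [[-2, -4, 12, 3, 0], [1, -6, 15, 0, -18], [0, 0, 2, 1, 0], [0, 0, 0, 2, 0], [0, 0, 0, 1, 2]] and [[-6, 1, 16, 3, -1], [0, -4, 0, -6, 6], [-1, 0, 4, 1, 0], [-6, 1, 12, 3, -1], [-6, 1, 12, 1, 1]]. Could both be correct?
Yes.

Two matrices over a field are similar if and only if they have the same invariant factors.

Both A and B have characteristic polynomial (x - 2)^3(x + 4)^2 and minimal polynomial (x - 2)^2(x + 4)^2. Computing further, both have invariant factors x - 2, (x - 2)^2(x + 4)^2. Hence A and B are similar.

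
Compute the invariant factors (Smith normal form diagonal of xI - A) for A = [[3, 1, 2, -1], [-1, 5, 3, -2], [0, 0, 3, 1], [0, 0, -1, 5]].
The Jordan structure of A has elementary divisors (x - 4)^2, (x - 4)^2. Arranging the block sizes at each eigenvalue in decreasing order and taking row products gives the invariant factors.

Invariant factors (smallest first, each dividing the next): (x - 4)^2, (x - 4)^2.

Check: the last factor (x - 4)^2 is the minimal polynomial, and the product (x - 4)^4 is the characteristic polynomial.

(x - 4)^2, (x - 4)^2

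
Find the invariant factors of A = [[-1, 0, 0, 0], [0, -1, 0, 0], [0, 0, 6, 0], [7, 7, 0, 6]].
(x - 6)(x + 1), (x - 6)(x + 1)

The Jordan structure of A has elementary divisors (x + 1), (x + 1), (x - 6), (x - 6). Arranging the block sizes at each eigenvalue in decreasing order and taking row products gives the invariant factors.

Invariant factors (smallest first, each dividing the next): (x - 6)(x + 1), (x - 6)(x + 1).

Check: the last factor (x - 6)(x + 1) is the minimal polynomial, and the product (x - 6)^2(x + 1)^2 is the characteristic polynomial.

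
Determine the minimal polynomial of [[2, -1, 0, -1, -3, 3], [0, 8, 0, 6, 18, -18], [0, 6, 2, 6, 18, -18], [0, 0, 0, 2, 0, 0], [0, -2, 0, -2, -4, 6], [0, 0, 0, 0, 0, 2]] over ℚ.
m_A(x) = (x - 2)^2

The characteristic polynomial factors as (x - 2)^6. The minimal polynomial is ∏(x - λ)^{k_λ} where k_λ is the size of the largest Jordan block at λ.

For λ = 2: rank(A - 2I) = 1, and the largest Jordan block has size 2 (the smallest k with rank((A - 2I)^k) = rank((A - 2I)^(k+1))).

So m_A(x) = (x - 2)^2.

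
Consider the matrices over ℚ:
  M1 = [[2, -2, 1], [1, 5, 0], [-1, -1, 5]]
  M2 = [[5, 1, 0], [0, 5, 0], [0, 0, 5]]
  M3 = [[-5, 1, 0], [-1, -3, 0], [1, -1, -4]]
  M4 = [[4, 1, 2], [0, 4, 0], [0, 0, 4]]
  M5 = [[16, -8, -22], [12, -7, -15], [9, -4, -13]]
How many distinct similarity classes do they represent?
5 classes: {M1}, {M2}, {M3}, {M4}, {M5}

Characteristic polynomials: χ_{M1} = (x - 4)^3, χ_{M2} = (x - 5)^3, χ_{M3} = (x + 4)^3, χ_{M4} = (x - 4)^3, χ_{M5} = (x + 1)^2(x + 2).

{M1}: invariant factors (x - 4)^3.

{M2}: invariant factors x - 5, (x - 5)^2.

{M3}: invariant factors x + 4, (x + 4)^2.

{M4}: invariant factors x - 4, (x - 4)^2.

{M5}: invariant factors (x + 1)^2(x + 2).

Matrices are similar if and only if their invariant-factor lists agree; the partition into similarity classes is {M1}, {M2}, {M3}, {M4}, {M5}.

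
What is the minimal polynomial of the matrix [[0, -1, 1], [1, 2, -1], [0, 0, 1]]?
The characteristic polynomial factors as (x - 1)^3. The minimal polynomial is ∏(x - λ)^{k_λ} where k_λ is the size of the largest Jordan block at λ.

For λ = 1: rank(A - I) = 1, and the largest Jordan block has size 2 (the smallest k with rank((A - I)^k) = rank((A - I)^(k+1))).

So m_A(x) = (x - 1)^2.

m_A(x) = (x - 1)^2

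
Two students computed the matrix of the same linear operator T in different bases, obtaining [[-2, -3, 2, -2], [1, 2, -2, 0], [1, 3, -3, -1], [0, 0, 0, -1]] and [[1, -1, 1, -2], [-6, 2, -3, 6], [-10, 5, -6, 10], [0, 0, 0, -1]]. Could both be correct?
Both have characteristic polynomial (x + 1)^4 and minimal polynomial (x + 1)^2. But rank(A + I) = 2 for A while rank(B + I) = 1 for B, so the number of Jordan blocks at λ = -1 differs. A and B are not similar.

No.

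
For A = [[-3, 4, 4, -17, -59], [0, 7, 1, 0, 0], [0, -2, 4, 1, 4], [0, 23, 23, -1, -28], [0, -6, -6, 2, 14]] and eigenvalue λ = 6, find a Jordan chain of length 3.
v_1 = [[0, 0, 0, -7, 2]]^T, v_2 = [[1, 0, 1, -7, 2]]^T, v_3 = [[-4, 1, -1, 16, -4]]^T

We seek v_1 ∈ ker((A - 6I)^3) \ ker((A - 6I)^2), then set v_{i+1} = (A - 6I) v_i.

One such chain is v_1 = [[0, 0, 0, -7, 2]]^T, v_2 = [[1, 0, 1, -7, 2]]^T, v_3 = [[-4, 1, -1, 16, -4]]^T. Check: (A - 6I) v_3 = [[0, 0, 0, 0, 0]]^T = 0.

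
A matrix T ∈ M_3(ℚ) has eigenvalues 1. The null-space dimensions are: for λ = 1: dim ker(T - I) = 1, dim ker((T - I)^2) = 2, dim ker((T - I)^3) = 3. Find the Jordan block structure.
λ = 1: successive nullity increments [1, 1, 1] count blocks of size ≥ k; block sizes are [3].

Jordan blocks: (1, 3)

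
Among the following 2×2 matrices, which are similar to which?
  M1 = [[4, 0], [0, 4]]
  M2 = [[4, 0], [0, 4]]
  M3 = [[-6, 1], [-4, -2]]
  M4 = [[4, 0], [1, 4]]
Characteristic polynomials: χ_{M1} = (x - 4)^2, χ_{M2} = (x - 4)^2, χ_{M3} = (x + 4)^2, χ_{M4} = (x - 4)^2.

{M1, M2}: invariant factors x - 4, x - 4.

{M3}: invariant factors (x + 4)^2.

{M4}: invariant factors (x - 4)^2.

Matrices are similar if and only if their invariant-factor lists agree; the partition into similarity classes is {M1, M2}, {M3}, {M4}.

3 classes: {M1, M2}, {M3}, {M4}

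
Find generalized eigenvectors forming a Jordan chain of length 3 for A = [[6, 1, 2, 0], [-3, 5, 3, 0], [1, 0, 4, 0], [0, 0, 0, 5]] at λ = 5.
v_1 = [[-1, 1, 0, 0]]^T, v_2 = [[0, 3, -1, 0]]^T, v_3 = [[1, -3, 1, 0]]^T

We seek v_1 ∈ ker((A - 5I)^3) \ ker((A - 5I)^2), then set v_{i+1} = (A - 5I) v_i.

One such chain is v_1 = [[-1, 1, 0, 0]]^T, v_2 = [[0, 3, -1, 0]]^T, v_3 = [[1, -3, 1, 0]]^T. Check: (A - 5I) v_3 = [[0, 0, 0, 0]]^T = 0.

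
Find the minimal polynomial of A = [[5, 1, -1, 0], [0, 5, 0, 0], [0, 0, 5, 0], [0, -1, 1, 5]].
m_A(x) = (x - 5)^2

The characteristic polynomial factors as (x - 5)^4. The minimal polynomial is ∏(x - λ)^{k_λ} where k_λ is the size of the largest Jordan block at λ.

For λ = 5: rank(A - 5I) = 1, and the largest Jordan block has size 2 (the smallest k with rank((A - 5I)^k) = rank((A - 5I)^(k+1))).

So m_A(x) = (x - 5)^2.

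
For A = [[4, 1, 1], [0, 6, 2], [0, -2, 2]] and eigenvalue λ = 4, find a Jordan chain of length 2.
v_1 = [[2, 5, -4]]^T, v_2 = [[1, 2, -2]]^T

We seek v_1 ∈ ker((A - 4I)^2) \ ker(A - 4I), then set v_{i+1} = (A - 4I) v_i.

One such chain is v_1 = [[2, 5, -4]]^T, v_2 = [[1, 2, -2]]^T. Check: (A - 4I) v_2 = [[0, 0, 0]]^T = 0.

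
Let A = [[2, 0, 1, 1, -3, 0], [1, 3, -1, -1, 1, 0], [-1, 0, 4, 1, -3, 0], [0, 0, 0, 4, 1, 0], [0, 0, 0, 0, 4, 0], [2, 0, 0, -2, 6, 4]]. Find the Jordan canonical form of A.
J = [[3, 1, 0, 0, 0, 0], [0, 3, 0, 0, 0, 0], [0, 0, 3, 0, 0, 0], [0, 0, 0, 4, 1, 0], [0, 0, 0, 0, 4, 0], [0, 0, 0, 0, 0, 4]]

The characteristic polynomial is det(xI - A) = (x - 4)^3(x - 3)^3, so the eigenvalues are 3 (algebraic multiplicity 3), 4 (algebraic multiplicity 3).

For λ = 3: rank(A - 3I) = 4, rank((A - 3I)^2) = 3. The eigenspace has dimension 6 - 4 = 2, so there are 2 Jordan blocks; the rank sequence gives block sizes [2, 1].

For λ = 4: rank(A - 4I) = 4, rank((A - 4I)^2) = 3. The eigenspace has dimension 6 - 4 = 2, so there are 2 Jordan blocks; the rank sequence gives block sizes [2, 1].

Assembling the blocks gives the Jordan form J above.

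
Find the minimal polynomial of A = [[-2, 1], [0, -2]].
The characteristic polynomial factors as (x + 2)^2. The minimal polynomial is ∏(x - λ)^{k_λ} where k_λ is the size of the largest Jordan block at λ.

For λ = -2: rank(A + 2I) = 1, and the largest Jordan block has size 2 (the smallest k with rank((A + 2I)^k) = rank((A + 2I)^(k+1))).

So m_A(x) = (x + 2)^2.

m_A(x) = (x + 2)^2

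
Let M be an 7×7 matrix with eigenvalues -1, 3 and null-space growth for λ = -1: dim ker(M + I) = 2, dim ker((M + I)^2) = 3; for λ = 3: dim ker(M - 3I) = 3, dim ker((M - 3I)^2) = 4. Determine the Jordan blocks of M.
Jordan blocks: (-1, 2), (-1, 1), (3, 2), (3, 1), (3, 1)

λ = -1: successive nullity increments [2, 1] count blocks of size ≥ k; block sizes are [2, 1].
λ = 3: successive nullity increments [3, 1] count blocks of size ≥ k; block sizes are [2, 1, 1].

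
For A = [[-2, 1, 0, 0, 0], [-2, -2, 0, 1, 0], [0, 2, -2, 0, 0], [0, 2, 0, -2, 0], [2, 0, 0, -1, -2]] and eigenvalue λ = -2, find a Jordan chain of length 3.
We seek v_1 ∈ ker((A + 2I)^3) \ ker((A + 2I)^2), then set v_{i+1} = (A + 2I) v_i.

One such chain is v_1 = [[1, 0, 3, 3, 0]]^T, v_2 = [[0, 1, 0, 0, -1]]^T, v_3 = [[1, 0, 2, 2, 0]]^T. Check: (A + 2I) v_3 = [[0, 0, 0, 0, 0]]^T = 0.

v_1 = [[1, 0, 3, 3, 0]]^T, v_2 = [[0, 1, 0, 0, -1]]^T, v_3 = [[1, 0, 2, 2, 0]]^T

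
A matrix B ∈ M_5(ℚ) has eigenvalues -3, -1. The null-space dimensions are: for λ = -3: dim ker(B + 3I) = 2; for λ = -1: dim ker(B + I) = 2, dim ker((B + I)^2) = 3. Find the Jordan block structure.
λ = -3: successive nullity increments [2] count blocks of size ≥ k; block sizes are [1, 1].
λ = -1: successive nullity increments [2, 1] count blocks of size ≥ k; block sizes are [2, 1].

Jordan blocks: (-3, 1), (-3, 1), (-1, 2), (-1, 1)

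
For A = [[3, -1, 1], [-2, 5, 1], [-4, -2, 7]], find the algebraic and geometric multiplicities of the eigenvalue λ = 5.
algebraic multiplicity 3, geometric multiplicity 1

The characteristic polynomial is (x - 5)^3, so the factor x - 5 appears with exponent 3: the algebraic multiplicity is 3.

rank(A - 5I) = 2, so the eigenspace has dimension 3 - 2 = 1: the geometric multiplicity is 1.

Since 1 < 3, A is not diagonalizable.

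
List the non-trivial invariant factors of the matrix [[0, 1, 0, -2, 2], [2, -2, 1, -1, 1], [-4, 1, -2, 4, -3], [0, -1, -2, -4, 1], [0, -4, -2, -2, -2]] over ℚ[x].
The Jordan structure of A has elementary divisors (x + 2)^3, (x + 2)^2. Arranging the block sizes at each eigenvalue in decreasing order and taking row products gives the invariant factors.

Invariant factors (smallest first, each dividing the next): (x + 2)^2, (x + 2)^3.

Check: the last factor (x + 2)^3 is the minimal polynomial, and the product (x + 2)^5 is the characteristic polynomial.

(x + 2)^2, (x + 2)^3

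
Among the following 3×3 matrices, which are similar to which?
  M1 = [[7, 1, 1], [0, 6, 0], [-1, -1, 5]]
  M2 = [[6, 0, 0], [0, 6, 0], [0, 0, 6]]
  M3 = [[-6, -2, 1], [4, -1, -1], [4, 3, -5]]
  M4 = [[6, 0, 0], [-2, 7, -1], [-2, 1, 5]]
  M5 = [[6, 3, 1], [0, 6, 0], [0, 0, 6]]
Characteristic polynomials: χ_{M1} = (x - 6)^3, χ_{M2} = (x - 6)^3, χ_{M3} = (x + 4)^3, χ_{M4} = (x - 6)^3, χ_{M5} = (x - 6)^3.

{M1, M4, M5}: invariant factors x - 6, (x - 6)^2.

{M2}: invariant factors x - 6, x - 6, x - 6.

{M3}: invariant factors (x + 4)^3.

Matrices are similar if and only if their invariant-factor lists agree; the partition into similarity classes is {M1, M4, M5}, {M2}, {M3}.

3 classes: {M1, M4, M5}, {M2}, {M3}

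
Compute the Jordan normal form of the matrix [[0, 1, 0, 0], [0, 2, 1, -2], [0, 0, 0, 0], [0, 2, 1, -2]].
The characteristic polynomial is det(xI - A) = x^4, so the eigenvalues are 0 (algebraic multiplicity 4).

For λ = 0: rank(A) = 2, rank(A^2) = 1, rank(A^3) = 0. The eigenspace has dimension 4 - 2 = 2, so there are 2 Jordan blocks; the rank sequence gives block sizes [3, 1].

Assembling the blocks gives the Jordan form J above.

J = [[0, 1, 0, 0], [0, 0, 1, 0], [0, 0, 0, 0], [0, 0, 0, 0]]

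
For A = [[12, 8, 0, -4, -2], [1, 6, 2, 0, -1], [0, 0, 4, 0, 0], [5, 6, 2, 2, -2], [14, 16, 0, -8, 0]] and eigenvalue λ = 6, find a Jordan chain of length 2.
v_1 = [[0, -1, 0, -1, -1]]^T, v_2 = [[-2, 1, 0, 0, -2]]^T

We seek v_1 ∈ ker((A - 6I)^2) \ ker(A - 6I), then set v_{i+1} = (A - 6I) v_i.

One such chain is v_1 = [[0, -1, 0, -1, -1]]^T, v_2 = [[-2, 1, 0, 0, -2]]^T. Check: (A - 6I) v_2 = [[0, 0, 0, 0, 0]]^T = 0.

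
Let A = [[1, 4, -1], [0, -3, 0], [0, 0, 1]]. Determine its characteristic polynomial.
xI - A = [[x - 1, -4, 1], [0, x + 3, 0], [0, 0, x - 1]].

Expanding det(xI - A) along the first row:
det(xI - A) = + (x - 1)·det([[x + 3, 0], [0, x - 1]]) - (-4)·det([[0, 0], [0, x - 1]]) + (1)·det([[0, x + 3], [0, 0]]).

Evaluating gives χ_A(x) = x^3 + x^2 - 5x + 3 = (x - 1)^2(x + 3).

χ_A(x) = (x - 1)^2(x + 3)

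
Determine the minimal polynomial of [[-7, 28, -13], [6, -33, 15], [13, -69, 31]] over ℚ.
The characteristic polynomial factors as (x + 3)^3. The minimal polynomial is ∏(x - λ)^{k_λ} where k_λ is the size of the largest Jordan block at λ.

For λ = -3: rank(A + 3I) = 2, and the largest Jordan block has size 3 (the smallest k with rank((A + 3I)^k) = rank((A + 3I)^(k+1))).

So m_A(x) = (x + 3)^3.

m_A(x) = (x + 3)^3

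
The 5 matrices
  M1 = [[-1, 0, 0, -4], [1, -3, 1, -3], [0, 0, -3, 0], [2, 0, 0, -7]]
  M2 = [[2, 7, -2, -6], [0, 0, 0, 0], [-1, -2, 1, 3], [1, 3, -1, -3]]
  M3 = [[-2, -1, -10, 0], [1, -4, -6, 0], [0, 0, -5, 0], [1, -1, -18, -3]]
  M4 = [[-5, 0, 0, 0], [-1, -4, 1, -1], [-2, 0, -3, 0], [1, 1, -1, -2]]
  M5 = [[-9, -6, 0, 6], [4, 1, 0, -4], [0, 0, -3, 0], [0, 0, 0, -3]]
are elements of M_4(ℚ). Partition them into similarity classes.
3 classes: {M1, M3, M4}, {M2}, {M5}

Characteristic polynomials: χ_{M1} = (x + 3)^3(x + 5), χ_{M2} = x^4, χ_{M3} = (x + 3)^3(x + 5), χ_{M4} = (x + 3)^3(x + 5), χ_{M5} = (x + 3)^3(x + 5).

{M1, M3, M4}: invariant factors x + 3, (x + 3)^2(x + 5).

{M2}: invariant factors x^2, x^2.

{M5}: invariant factors x + 3, x + 3, (x + 3)(x + 5).

Matrices are similar if and only if their invariant-factor lists agree; the partition into similarity classes is {M1, M3, M4}, {M2}, {M5}.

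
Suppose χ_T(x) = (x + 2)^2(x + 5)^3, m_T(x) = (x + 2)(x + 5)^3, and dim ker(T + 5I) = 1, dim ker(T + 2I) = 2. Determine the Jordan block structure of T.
λ = -5: algebraic multiplicity 3 (exponent in χ_T), largest block size 3 (exponent in m_T), 1 block (geometric multiplicity). This forces block sizes [3].
λ = -2: algebraic multiplicity 2 (exponent in χ_T), largest block size 1 (exponent in m_T), 2 blocks (geometric multiplicity). These force block sizes [1, 1].

Jordan blocks: (-5, 3), (-2, 1), (-2, 1)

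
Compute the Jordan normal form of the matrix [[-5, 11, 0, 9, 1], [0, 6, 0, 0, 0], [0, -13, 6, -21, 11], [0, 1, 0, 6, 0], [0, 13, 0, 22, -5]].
The characteristic polynomial is det(xI - A) = (x - 6)^3(x + 5)^2, so the eigenvalues are -5 (algebraic multiplicity 2), 6 (algebraic multiplicity 3).

For λ = -5: rank(A + 5I) = 4, rank((A + 5I)^2) = 3. The eigenspace has dimension 5 - 4 = 1, so there is 1 Jordan block; the rank sequence gives block sizes [2].

For λ = 6: rank(A - 6I) = 4, rank((A - 6I)^2) = 3, rank((A - 6I)^3) = 2. The eigenspace has dimension 5 - 4 = 1, so there is 1 Jordan block; the rank sequence gives block sizes [3].

Assembling the blocks gives the Jordan form J above.

J = [[-5, 1, 0, 0, 0], [0, -5, 0, 0, 0], [0, 0, 6, 1, 0], [0, 0, 0, 6, 1], [0, 0, 0, 0, 6]]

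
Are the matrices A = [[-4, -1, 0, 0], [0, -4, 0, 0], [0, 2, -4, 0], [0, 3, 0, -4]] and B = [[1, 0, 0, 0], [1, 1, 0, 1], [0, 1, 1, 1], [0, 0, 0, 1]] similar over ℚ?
trace(A) = -16 but trace(B) = 4. The trace is a similarity invariant, so A and B are not similar.

No.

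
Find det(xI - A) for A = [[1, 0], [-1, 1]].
χ_A(x) = (x - 1)^2

xI - A = [[x - 1, 0], [1, x - 1]].

Expanding det(xI - A) along the first row:
det(xI - A) = + (x - 1)·det([[x - 1]]) - (0)·det([[1]]).

Evaluating gives χ_A(x) = x^2 - 2x + 1 = (x - 1)^2.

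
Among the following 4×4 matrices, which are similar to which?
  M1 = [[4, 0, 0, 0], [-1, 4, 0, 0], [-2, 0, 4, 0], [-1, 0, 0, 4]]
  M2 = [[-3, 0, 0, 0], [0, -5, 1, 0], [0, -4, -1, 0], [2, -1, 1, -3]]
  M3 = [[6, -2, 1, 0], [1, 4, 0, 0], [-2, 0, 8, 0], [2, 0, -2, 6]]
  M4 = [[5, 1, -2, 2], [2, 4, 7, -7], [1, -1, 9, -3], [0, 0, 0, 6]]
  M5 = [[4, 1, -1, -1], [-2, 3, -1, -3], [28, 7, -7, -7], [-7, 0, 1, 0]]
Characteristic polynomials: χ_{M1} = (x - 4)^4, χ_{M2} = (x + 3)^4, χ_{M3} = (x - 6)^4, χ_{M4} = (x - 6)^4, χ_{M5} = x^4.

{M1}: invariant factors x - 4, x - 4, (x - 4)^2.

{M2}: invariant factors x + 3, (x + 3)^3.

{M3, M4}: invariant factors x - 6, (x - 6)^3.

{M5}: invariant factors x, x^3.

Matrices are similar if and only if their invariant-factor lists agree; the partition into similarity classes is {M1}, {M2}, {M3, M4}, {M5}.

4 classes: {M1}, {M2}, {M3, M4}, {M5}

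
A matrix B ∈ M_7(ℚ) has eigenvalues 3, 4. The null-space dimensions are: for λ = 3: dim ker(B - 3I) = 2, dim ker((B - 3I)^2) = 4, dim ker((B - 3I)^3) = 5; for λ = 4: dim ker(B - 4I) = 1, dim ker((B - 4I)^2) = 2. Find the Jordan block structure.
Jordan blocks: (3, 3), (3, 2), (4, 2)

λ = 3: successive nullity increments [2, 2, 1] count blocks of size ≥ k; block sizes are [3, 2].
λ = 4: successive nullity increments [1, 1] count blocks of size ≥ k; block sizes are [2].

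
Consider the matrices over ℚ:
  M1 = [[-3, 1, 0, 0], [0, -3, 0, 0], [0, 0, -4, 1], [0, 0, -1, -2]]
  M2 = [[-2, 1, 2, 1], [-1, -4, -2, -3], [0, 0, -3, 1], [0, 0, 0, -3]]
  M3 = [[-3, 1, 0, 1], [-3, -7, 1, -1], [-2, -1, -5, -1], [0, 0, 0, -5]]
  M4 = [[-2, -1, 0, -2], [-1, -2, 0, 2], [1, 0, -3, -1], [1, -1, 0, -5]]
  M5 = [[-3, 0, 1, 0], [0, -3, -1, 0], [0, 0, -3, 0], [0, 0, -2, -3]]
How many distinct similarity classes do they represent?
3 classes: {M1, M2, M4}, {M3}, {M5}

Characteristic polynomials: χ_{M1} = (x + 3)^4, χ_{M2} = (x + 3)^4, χ_{M3} = (x + 5)^4, χ_{M4} = (x + 3)^4, χ_{M5} = (x + 3)^4.

{M1, M2, M4}: invariant factors (x + 3)^2, (x + 3)^2.

{M3}: invariant factors x + 5, (x + 5)^3.

{M5}: invariant factors x + 3, x + 3, (x + 3)^2.

Matrices are similar if and only if their invariant-factor lists agree; the partition into similarity classes is {M1, M2, M4}, {M3}, {M5}.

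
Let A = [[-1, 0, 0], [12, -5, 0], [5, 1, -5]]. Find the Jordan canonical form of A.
The characteristic polynomial is det(xI - A) = (x + 1)(x + 5)^2, so the eigenvalues are -5 (algebraic multiplicity 2), -1 (algebraic multiplicity 1).

For λ = -5: rank(A + 5I) = 2, rank((A + 5I)^2) = 1. The eigenspace has dimension 3 - 2 = 1, so there is 1 Jordan block; the rank sequence gives block sizes [2].

For λ = -1: algebraic multiplicity 1 gives one 1×1 block.

Assembling the blocks gives the Jordan form J above.

J = [[-5, 1, 0], [0, -5, 0], [0, 0, -1]]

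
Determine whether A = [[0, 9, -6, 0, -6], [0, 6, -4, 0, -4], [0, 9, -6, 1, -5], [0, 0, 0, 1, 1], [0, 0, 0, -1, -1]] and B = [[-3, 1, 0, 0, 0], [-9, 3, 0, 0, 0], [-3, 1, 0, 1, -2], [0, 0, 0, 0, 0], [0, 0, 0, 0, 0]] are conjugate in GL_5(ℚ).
Yes.

Two matrices over a field are similar if and only if they have the same invariant factors.

Both A and B have characteristic polynomial x^5 and minimal polynomial x^2. Computing further, both have invariant factors x, x^2, x^2. Hence A and B are similar.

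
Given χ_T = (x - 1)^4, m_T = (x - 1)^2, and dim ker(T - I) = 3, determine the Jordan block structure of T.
λ = 1: algebraic multiplicity 4 (exponent in χ_T), largest block size 2 (exponent in m_T), 3 blocks (geometric multiplicity). These force block sizes [2, 1, 1].

Jordan blocks: (1, 2), (1, 1), (1, 1)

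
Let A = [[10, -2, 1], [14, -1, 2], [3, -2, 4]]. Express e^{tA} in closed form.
e^{tA} = [[(5*t + 1)*e^{5*t}, -2*t*e^{5*t}, t*e^{5*t}], [2*(5*t*e^{2*t} + e^{2*t} - 1)*e^{3*t}, -4*t*e^{5*t} + e^{3*t}, 2*t*e^{5*t}], [(-5*t*e^{2*t} + 4*e^{2*t} - 4)*e^{3*t}, 2*(t*e^{2*t} - e^{2*t} + 1)*e^{3*t}, (1 - t)*e^{5*t}]]

A has Jordan form J = [[3, 0, 0], [0, 5, 1], [0, 0, 5]] with A = PJP^{-1}, so e^{tA} = P e^{tJ} P^{-1}.

For a Jordan block J_k(λ), e^{tJ_k(λ)} = e^{λt} · (I + tN + t^2 N^2/2! + ... + t^{k-1} N^{k-1}/(k-1)!) where N is the nilpotent superdiagonal part.

Assembling the blocks and conjugating back gives the entries of e^{tA} as shown above.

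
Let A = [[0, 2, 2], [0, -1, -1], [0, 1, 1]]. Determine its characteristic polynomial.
χ_A(x) = x^3

xI - A = [[x, -2, -2], [0, x + 1, 1], [0, -1, x - 1]].

Expanding det(xI - A) along the first row:
det(xI - A) = + (x)·det([[x + 1, 1], [-1, x - 1]]) - (-2)·det([[0, 1], [0, x - 1]]) + (-2)·det([[0, x + 1], [0, -1]]).

Evaluating gives χ_A(x) = x^3.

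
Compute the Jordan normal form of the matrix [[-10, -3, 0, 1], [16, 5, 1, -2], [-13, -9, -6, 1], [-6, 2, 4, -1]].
The characteristic polynomial is det(xI - A) = (x + 3)^4, so the eigenvalues are -3 (algebraic multiplicity 4).

For λ = -3: rank(A + 3I) = 2, rank((A + 3I)^2) = 1, rank((A + 3I)^3) = 0. The eigenspace has dimension 4 - 2 = 2, so there are 2 Jordan blocks; the rank sequence gives block sizes [3, 1].

Assembling the blocks gives the Jordan form J above.

J = [[-3, 1, 0, 0], [0, -3, 1, 0], [0, 0, -3, 0], [0, 0, 0, -3]]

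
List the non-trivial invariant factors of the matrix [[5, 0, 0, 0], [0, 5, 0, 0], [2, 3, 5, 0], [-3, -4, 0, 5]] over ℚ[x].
(x - 5)^2, (x - 5)^2

The Jordan structure of A has elementary divisors (x - 5)^2, (x - 5)^2. Arranging the block sizes at each eigenvalue in decreasing order and taking row products gives the invariant factors.

Invariant factors (smallest first, each dividing the next): (x - 5)^2, (x - 5)^2.

Check: the last factor (x - 5)^2 is the minimal polynomial, and the product (x - 5)^4 is the characteristic polynomial.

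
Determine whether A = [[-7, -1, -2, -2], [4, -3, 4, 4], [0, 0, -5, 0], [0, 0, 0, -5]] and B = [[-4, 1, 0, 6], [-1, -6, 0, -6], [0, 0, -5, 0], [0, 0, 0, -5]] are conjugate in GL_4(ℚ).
Yes.

Two matrices over a field are similar if and only if they have the same invariant factors.

Both A and B have characteristic polynomial (x + 5)^4 and minimal polynomial (x + 5)^2. Computing further, both have invariant factors x + 5, x + 5, (x + 5)^2. Hence A and B are similar.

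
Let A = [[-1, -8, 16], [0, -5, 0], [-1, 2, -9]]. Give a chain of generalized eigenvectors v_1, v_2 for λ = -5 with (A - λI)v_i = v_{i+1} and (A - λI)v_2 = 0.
v_1 = [[25, 3, -5]]^T, v_2 = [[-4, 0, 1]]^T

We seek v_1 ∈ ker((A + 5I)^2) \ ker(A + 5I), then set v_{i+1} = (A + 5I) v_i.

One such chain is v_1 = [[25, 3, -5]]^T, v_2 = [[-4, 0, 1]]^T. Check: (A + 5I) v_2 = [[0, 0, 0]]^T = 0.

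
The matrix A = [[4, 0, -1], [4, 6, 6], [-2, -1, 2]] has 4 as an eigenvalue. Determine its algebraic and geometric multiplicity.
algebraic multiplicity 3, geometric multiplicity 1

The characteristic polynomial is (x - 4)^3, so the factor x - 4 appears with exponent 3: the algebraic multiplicity is 3.

rank(A - 4I) = 2, so the eigenspace has dimension 3 - 2 = 1: the geometric multiplicity is 1.

Since 1 < 3, A is not diagonalizable.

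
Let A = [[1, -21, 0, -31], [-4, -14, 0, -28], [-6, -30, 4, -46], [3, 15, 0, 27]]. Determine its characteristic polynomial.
χ_A(x) = (x - 6)(x - 4)^3

xI - A = [[x - 1, 21, 0, 31], [4, x + 14, 0, 28], [6, 30, x - 4, 46], [-3, -15, 0, x - 27]].

Expanding det(xI - A) along the first row:
det(xI - A) = + (x - 1)·det([[x + 14, 0, 28], [30, x - 4, 46], [-15, 0, x - 27]]) - (21)·det([[4, 0, 28], [6, x - 4, 46], [-3, 0, x - 27]]) + (0)·det([[4, x + 14, 28], [6, 30, 46], [-3, -15, x - 27]]) - (31)·det([[4, x + 14, 0], [6, 30, x - 4], [-3, -15, 0]]).

Evaluating gives χ_A(x) = x^4 - 18x^3 + 120x^2 - 352x + 384 = (x - 6)(x - 4)^3.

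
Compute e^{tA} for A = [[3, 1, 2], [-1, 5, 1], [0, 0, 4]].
A has Jordan form J = [[4, 1, 0], [0, 4, 1], [0, 0, 4]] with A = PJP^{-1}, so e^{tA} = P e^{tJ} P^{-1}.

For a Jordan block J_k(λ), e^{tJ_k(λ)} = e^{λt} · (I + tN + t^2 N^2/2! + ... + t^{k-1} N^{k-1}/(k-1)!) where N is the nilpotent superdiagonal part.

Assembling the blocks and conjugating back gives the entries of e^{tA} as shown above.

e^{tA} = [[(1 - t)*e^{4*t}, t*e^{4*t}, t*(4 - t)*e^{4*t}/2], [-t*e^{4*t}, (t + 1)*e^{4*t}, t*(2 - t)*e^{4*t}/2], [0, 0, e^{4*t}]]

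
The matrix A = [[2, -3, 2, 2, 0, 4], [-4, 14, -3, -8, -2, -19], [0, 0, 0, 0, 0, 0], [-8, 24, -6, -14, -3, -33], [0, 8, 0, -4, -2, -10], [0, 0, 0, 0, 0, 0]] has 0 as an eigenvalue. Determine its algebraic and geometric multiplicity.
The characteristic polynomial is x^6, so the factor x appears with exponent 6: the algebraic multiplicity is 6.

rank(A) = 3, so the eigenspace has dimension 6 - 3 = 3: the geometric multiplicity is 3.

Since 3 < 6, A is not diagonalizable.

algebraic multiplicity 6, geometric multiplicity 3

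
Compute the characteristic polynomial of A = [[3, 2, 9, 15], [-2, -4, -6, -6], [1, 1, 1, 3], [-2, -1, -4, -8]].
xI - A = [[x - 3, -2, -9, -15], [2, x + 4, 6, 6], [-1, -1, x - 1, -3], [2, 1, 4, x + 8]].

Expanding det(xI - A) along the first row:
det(xI - A) = + (x - 3)·det([[x + 4, 6, 6], [-1, x - 1, -3], [1, 4, x + 8]]) - (-2)·det([[2, 6, 6], [-1, x - 1, -3], [2, 4, x + 8]]) + (-9)·det([[2, x + 4, 6], [-1, -1, -3], [2, 1, x + 8]]) - (-15)·det([[2, x + 4, 6], [-1, -1, x - 1], [2, 1, 4]]).

Evaluating gives χ_A(x) = x^4 + 8x^3 + 24x^2 + 32x + 16 = (x + 2)^4.

χ_A(x) = (x + 2)^4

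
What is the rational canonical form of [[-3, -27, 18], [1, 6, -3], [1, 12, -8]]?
The invariant factors of A (the non-unit diagonal entries of the Smith normal form of xI - A over ℚ[x]) are (x - 1)(x + 3)^2, each dividing the next. The characteristic polynomial is their product, (x - 1)(x + 3)^2.

The rational canonical form is the block-diagonal matrix of companion matrices C(f_i):
R = [[0, 0, 9], [1, 0, -3], [0, 1, -5]].

R = [[0, 0, 9], [1, 0, -3], [0, 1, -5]]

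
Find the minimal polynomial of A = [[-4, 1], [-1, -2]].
The characteristic polynomial factors as (x + 3)^2. The minimal polynomial is ∏(x - λ)^{k_λ} where k_λ is the size of the largest Jordan block at λ.

For λ = -3: rank(A + 3I) = 1, and the largest Jordan block has size 2 (the smallest k with rank((A + 3I)^k) = rank((A + 3I)^(k+1))).

So m_A(x) = (x + 3)^2.

m_A(x) = (x + 3)^2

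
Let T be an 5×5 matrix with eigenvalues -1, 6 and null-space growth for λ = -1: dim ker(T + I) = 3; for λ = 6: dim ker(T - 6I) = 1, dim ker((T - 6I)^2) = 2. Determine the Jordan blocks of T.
Jordan blocks: (-1, 1), (-1, 1), (-1, 1), (6, 2)

λ = -1: successive nullity increments [3] count blocks of size ≥ k; block sizes are [1, 1, 1].
λ = 6: successive nullity increments [1, 1] count blocks of size ≥ k; block sizes are [2].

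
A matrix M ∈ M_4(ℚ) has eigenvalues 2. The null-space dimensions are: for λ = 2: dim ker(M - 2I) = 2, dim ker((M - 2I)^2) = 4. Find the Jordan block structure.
Jordan blocks: (2, 2), (2, 2)

λ = 2: successive nullity increments [2, 2] count blocks of size ≥ k; block sizes are [2, 2].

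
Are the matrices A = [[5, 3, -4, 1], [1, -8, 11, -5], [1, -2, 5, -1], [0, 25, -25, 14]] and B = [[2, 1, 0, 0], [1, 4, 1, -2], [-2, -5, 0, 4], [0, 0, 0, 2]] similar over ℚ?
No.

trace(A) = 16 but trace(B) = 8. The trace is a similarity invariant, so A and B are not similar.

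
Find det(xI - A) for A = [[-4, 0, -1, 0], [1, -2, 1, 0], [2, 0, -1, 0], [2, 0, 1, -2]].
χ_A(x) = (x + 2)^3(x + 3)

xI - A = [[x + 4, 0, 1, 0], [-1, x + 2, -1, 0], [-2, 0, x + 1, 0], [-2, 0, -1, x + 2]].

Expanding det(xI - A) along the first row:
det(xI - A) = + (x + 4)·det([[x + 2, -1, 0], [0, x + 1, 0], [0, -1, x + 2]]) - (0)·det([[-1, -1, 0], [-2, x + 1, 0], [-2, -1, x + 2]]) + (1)·det([[-1, x + 2, 0], [-2, 0, 0], [-2, 0, x + 2]]) - (0)·det([[-1, x + 2, -1], [-2, 0, x + 1], [-2, 0, -1]]).

Evaluating gives χ_A(x) = x^4 + 9x^3 + 30x^2 + 44x + 24 = (x + 2)^3(x + 3).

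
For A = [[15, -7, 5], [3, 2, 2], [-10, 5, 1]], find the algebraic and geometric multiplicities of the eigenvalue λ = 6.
The characteristic polynomial is (x - 6)^3, so the factor x - 6 appears with exponent 3: the algebraic multiplicity is 3.

rank(A - 6I) = 2, so the eigenspace has dimension 3 - 2 = 1: the geometric multiplicity is 1.

Since 1 < 3, A is not diagonalizable.

algebraic multiplicity 3, geometric multiplicity 1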